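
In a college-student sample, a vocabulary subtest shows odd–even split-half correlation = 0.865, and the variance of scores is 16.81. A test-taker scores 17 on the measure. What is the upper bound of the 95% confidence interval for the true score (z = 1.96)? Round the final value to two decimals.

SD = √16.81 = 4.1000
Full-length reliability (Spearman-Brown) = 2(0.865)/(1+0.865) ≃ 0.9276
SEM = 4.1000*√(1 − 0.9276) ≃ 1.1031
1.96 * SEM ≃ 2.1621
Upper limit = 17 + 2.1621 ≃ 19.1621

19.16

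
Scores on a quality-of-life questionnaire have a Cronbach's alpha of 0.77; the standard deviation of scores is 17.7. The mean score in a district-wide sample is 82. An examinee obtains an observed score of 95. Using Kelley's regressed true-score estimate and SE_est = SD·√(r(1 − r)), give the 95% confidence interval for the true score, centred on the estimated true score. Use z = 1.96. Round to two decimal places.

T̂ = 0.770(95) + 0.230(82) ≈ 92.010
SE_est = 17.700*√(0.770*0.230) ≈ 7.449
CI = 92.010 ± 1.96 * 7.449 → [77.410, 106.610]

[77.41, 106.61]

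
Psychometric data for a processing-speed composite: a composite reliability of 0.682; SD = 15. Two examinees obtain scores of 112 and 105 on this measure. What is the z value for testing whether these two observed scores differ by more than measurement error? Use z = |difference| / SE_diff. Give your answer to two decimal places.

0.59

SEM = 15.00000·√(1 − 0.68200) ≃ 8.45872
SE_diff = √2 · SEM ≃ 11.96244
z = 7 / 11.96244 ≃ 0.58516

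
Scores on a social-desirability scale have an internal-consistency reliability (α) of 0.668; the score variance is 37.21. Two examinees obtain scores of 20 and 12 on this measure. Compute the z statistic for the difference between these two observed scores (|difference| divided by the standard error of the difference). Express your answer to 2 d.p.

SD = √37.21 ≃ 6.10000
The standard error of measurement is 6.10000*√(1 − 0.66800) ≃ 6.10000*0.57619 ≃ 3.51479.
SE_diff = SEM * √2 ≃ 3.51479 * 1.41421 ≃ 4.97066
z = |20 − 12| / 4.97066 = 8 / 4.97066 ≃ 1.60944

1.61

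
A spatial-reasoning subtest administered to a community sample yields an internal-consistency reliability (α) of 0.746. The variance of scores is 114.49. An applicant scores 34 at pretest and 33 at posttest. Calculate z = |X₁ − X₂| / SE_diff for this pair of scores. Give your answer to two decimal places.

0.13

SD = √114.49 = 10.7000
The standard error of measurement is 10.7000*√(1 − 0.7460) ≃ 10.7000*0.5040 ≃ 5.3926.
SE_diff = SEM * √2 ≃ 5.3926 * 1.4142 ≃ 7.6263
z = 1 / 7.6263 ≃ 0.1311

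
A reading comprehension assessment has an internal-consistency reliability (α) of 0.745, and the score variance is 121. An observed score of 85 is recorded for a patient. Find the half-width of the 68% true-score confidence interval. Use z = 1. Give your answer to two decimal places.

SD = √121 = 11.00000
SEM = 11.00000 × √(1 − 0.74500) = 11.00000 × √0.25500 ≈ 11.00000 × 0.50498 ≈ 5.55473
1 × SEM ≈ 5.55473

5.55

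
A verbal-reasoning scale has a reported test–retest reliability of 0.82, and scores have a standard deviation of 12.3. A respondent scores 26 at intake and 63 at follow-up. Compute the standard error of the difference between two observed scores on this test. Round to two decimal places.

SEM = 12.300*√(1 − 0.820) ≈ 5.218
Standard error of the difference = 5.218·√2 ≈ 7.380

7.38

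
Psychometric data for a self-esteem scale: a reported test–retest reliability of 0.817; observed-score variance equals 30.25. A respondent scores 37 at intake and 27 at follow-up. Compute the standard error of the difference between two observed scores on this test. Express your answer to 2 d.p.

3.33

SD = √30.25 ≈ 5.500
The standard error of measurement is 5.500·√(1 − 0.817) ≈ 5.500·0.428 ≈ 2.353.
SE_diff = √2 · SEM ≈ 3.327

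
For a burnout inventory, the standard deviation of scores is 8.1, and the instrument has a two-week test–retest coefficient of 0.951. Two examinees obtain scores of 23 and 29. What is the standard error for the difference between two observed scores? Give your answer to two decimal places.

SEM = 8.100 * √(1 − 0.951) = 8.100 * √0.049 ≈ 8.100 * 0.221 ≈ 1.793
SE_diff = SEM * √2 ≈ 1.793 * 1.414 ≈ 2.536

2.54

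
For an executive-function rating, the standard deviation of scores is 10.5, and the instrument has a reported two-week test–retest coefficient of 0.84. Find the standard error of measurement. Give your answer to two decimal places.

4.20

SEM = 10.500 × √(1 − 0.840) = 10.500 × √0.160 ≃ 10.500 × 0.400 ≃ 4.200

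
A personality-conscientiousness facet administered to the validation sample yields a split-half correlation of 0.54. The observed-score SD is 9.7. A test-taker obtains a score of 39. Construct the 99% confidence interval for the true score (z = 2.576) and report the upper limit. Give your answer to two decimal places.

Full-length reliability (Spearman-Brown) = 2(0.54)/(1+0.54) ≃ 0.7013
The standard error of measurement is 9.7000·√(1 − 0.7013) ≃ 9.7000·0.5465 ≃ 5.3014.
Margin = 2.576 · 5.3014 ≃ 13.6564
Upper bound: 39 + 13.6564 = 52.6564

52.66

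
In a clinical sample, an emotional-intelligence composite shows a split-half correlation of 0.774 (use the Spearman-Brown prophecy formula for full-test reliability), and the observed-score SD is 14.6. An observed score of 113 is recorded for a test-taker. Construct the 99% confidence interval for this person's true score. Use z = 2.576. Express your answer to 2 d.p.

[99.58, 126.42]

Spearman-Brown: r = 2(0.774) / (1 + 0.774) = 1.54800 / 1.77400 ≃ 0.87260
SEM = 14.60000×√(1 − 0.87260) ≃ 5.21111
Half-width = 2.576×5.21111 ≃ 13.42382
99% CI: 113 ± 13.42382 = [99.57618, 126.42382]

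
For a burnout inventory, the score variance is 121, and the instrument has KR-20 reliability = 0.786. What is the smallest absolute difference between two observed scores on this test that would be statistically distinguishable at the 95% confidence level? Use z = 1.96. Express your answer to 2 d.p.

14.10

σ = 121^(1/2) = 11.00000
The standard error of measurement is 11.00000*√(1 − 0.78600) ≈ 11.00000*0.46260 ≈ 5.08861.
SE_diff = √2 * SEM ≈ 7.19639
Minimum reliable difference = 1.96 * SE_diff ≈ 1.96 * 7.19639 ≈ 14.10492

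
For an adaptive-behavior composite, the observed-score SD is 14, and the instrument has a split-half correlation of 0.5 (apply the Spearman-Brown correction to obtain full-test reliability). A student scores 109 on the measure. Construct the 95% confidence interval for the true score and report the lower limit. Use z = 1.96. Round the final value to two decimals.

Full-length reliability (Spearman-Brown) = 2(0.5)/(1+0.5) ≃ 0.66667
SEM = 14.00000 * √(1 − 0.66667) = 14.00000 * √0.33333 ≃ 14.00000 * 0.57735 ≃ 8.08290
1.96 * SEM ≃ 15.84249
Lower bound: 109 − 15.84249 = 93.15751

93.16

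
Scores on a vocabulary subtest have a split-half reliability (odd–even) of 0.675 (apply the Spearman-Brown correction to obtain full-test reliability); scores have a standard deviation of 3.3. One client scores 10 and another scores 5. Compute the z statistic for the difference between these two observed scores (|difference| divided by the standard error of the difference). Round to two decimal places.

Full-length reliability (Spearman-Brown) = 2(0.675)/(1+0.675) ≈ 0.806
SEM = 3.300 × √(1 − 0.806) = 3.300 × √0.194 ≈ 3.300 × 0.440 ≈ 1.454
SE_diff = SEM × √2 ≈ 1.454 × 1.414 ≈ 2.056
z = 5 / 2.056 ≈ 2.432

2.43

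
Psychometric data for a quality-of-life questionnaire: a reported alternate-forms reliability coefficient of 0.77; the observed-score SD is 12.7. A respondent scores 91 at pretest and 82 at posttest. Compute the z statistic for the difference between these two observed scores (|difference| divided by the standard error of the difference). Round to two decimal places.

The standard error of measurement is 12.70000*√(1 − 0.77000) ≈ 12.70000*0.47958 ≈ 6.09071.
SE_diff = √2 * SEM ≈ 8.61356
z = |91 − 82| / 8.61356 = 9 / 8.61356 ≈ 1.04486

1.04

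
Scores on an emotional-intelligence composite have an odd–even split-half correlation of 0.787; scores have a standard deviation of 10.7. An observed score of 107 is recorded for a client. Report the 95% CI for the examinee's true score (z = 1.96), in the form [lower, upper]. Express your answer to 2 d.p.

[99.76, 114.24]

r_full = 2·0.787 / (1 + 0.787) ≈ 0.88081
SEM = 10.70000 · √(1 − 0.88081) = 10.70000 · √0.11919 ≈ 10.70000 · 0.34525 ≈ 3.69412
1.96 · SEM ≈ 7.24048
CI = 107 ± 7.24048 → [99.75952, 114.24048]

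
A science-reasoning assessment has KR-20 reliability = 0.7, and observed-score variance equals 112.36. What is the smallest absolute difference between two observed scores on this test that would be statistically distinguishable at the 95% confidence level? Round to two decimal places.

σ = 112.36^(1/2) = 10.600
SEM = 10.600 × √(1 − 0.700) = 10.600 × √0.300 ≈ 10.600 × 0.548 ≈ 5.806
SE_diff = √2 × SEM ≈ 8.211
Smallest detectable difference = 1.96×8.211 ≈ 16.093

16.09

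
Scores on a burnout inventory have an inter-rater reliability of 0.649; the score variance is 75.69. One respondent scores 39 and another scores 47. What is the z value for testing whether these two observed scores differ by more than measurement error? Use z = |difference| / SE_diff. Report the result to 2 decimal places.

SD = √75.69 = 8.700
SEM = 8.700 · √(1 − 0.649) = 8.700 · √0.351 ≃ 8.700 · 0.592 ≃ 5.154
SE_diff = SEM · √2 ≃ 5.154 · 1.414 ≃ 7.289
z = 8 / 7.289 ≃ 1.097

1.10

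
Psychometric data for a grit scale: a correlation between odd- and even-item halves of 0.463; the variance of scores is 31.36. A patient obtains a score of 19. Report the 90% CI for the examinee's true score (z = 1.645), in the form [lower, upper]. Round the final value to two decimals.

[13.42, 24.58]

SD = √31.36 ≈ 5.60000
Full-length reliability (Spearman-Brown) = 2(0.463)/(1+0.463) ≈ 0.63295
SEM = 5.60000·√(1 − 0.63295) ≈ 3.39276
Half-width = 1.645·3.39276 ≈ 5.58109
90% CI: 19 ± 5.58109 = [13.41891, 24.58109]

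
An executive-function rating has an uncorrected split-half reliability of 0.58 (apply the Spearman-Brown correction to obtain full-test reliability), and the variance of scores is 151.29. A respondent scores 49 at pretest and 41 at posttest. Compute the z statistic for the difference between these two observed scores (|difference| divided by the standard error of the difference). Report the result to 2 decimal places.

σ = 151.29^(1/2) = 12.30000
Full-length reliability (Spearman-Brown) = 2(0.58)/(1+0.58) ≈ 0.73418
SEM = 12.30000*√(1 − 0.73418) ≈ 6.34163
Standard error of the difference = 6.34163·√2 ≈ 8.96843
z = |49 − 41| / 8.96843 = 8 / 8.96843 ≈ 0.89202

0.89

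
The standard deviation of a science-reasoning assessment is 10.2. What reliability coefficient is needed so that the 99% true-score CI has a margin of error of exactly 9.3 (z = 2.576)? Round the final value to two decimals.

0.87

SEM needed = half-width / z = 9.3/2.576 ≈ 3.6102
r = 1 − (SEM / SD)² = 1 − (3.6102 / 10.2)² ≈ 1 − 0.1253 ≈ 0.8747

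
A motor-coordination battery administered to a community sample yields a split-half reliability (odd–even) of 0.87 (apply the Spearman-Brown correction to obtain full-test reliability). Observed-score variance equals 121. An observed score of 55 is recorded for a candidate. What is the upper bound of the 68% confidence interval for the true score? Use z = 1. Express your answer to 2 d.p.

σ = 121^(1/2) = 11.0000
r_full = 2·0.87 / (1 + 0.87) ≃ 0.9305
The standard error of measurement is 11.0000×√(1 − 0.9305) ≃ 11.0000×0.2637 ≃ 2.9003.
1 × SEM ≃ 2.9003
Upper bound: 55 + 2.9003 = 57.9003

57.90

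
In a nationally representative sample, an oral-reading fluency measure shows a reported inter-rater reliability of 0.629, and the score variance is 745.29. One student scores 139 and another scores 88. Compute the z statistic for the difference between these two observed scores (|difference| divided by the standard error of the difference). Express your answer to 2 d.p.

2.17

SD = √745.29 ≃ 27.3000
SEM = 27.3000 * √(1 − 0.6290) = 27.3000 * √0.3710 ≃ 27.3000 * 0.6091 ≃ 16.6284
SE_diff = √2 * SEM ≃ 23.5161
z = |139 − 88| / 23.5161 = 51 / 23.5161 ≃ 2.1687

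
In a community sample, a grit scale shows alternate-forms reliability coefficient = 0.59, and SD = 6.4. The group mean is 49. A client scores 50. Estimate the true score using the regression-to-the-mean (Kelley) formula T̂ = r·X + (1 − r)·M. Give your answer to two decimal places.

T̂ = r·X + (1 − r)·M = 0.5900×50 + 0.4100×49 = 29.5000 + 20.0900 ≈ 49.5900

49.59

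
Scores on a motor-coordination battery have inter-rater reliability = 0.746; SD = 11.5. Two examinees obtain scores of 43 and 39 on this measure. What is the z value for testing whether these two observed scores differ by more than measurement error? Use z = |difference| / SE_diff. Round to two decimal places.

SEM = 11.5000 * √(1 − 0.7460) = 11.5000 * √0.2540 ≈ 11.5000 * 0.5040 ≈ 5.7958
Standard error of the difference = 5.7958·√2 ≈ 8.1965
z = 4 / 8.1965 ≈ 0.4880

0.49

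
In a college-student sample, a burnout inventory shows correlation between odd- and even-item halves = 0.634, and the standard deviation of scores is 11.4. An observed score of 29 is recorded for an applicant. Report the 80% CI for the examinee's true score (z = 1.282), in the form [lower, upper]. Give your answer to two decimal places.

[22.08, 35.92]

Spearman-Brown: r = 2(0.634) / (1 + 0.634) = 1.268 / 1.634 ≈ 0.776
SEM = 11.400×√(1 − 0.776) ≈ 5.395
Margin = 1.282 × 5.395 ≈ 6.917
Interval: (22.083, 35.917)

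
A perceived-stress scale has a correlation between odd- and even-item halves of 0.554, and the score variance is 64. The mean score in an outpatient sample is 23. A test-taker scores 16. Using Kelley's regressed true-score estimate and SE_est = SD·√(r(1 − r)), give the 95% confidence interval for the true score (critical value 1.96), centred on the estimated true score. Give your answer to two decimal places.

σ = 64^(1/2) = 8.0000
Spearman-Brown: r = 2(0.554) / (1 + 0.554) = 1.1080 / 1.5540 ≈ 0.7130
T̂ = r·X + (1 − r)·M = 0.7130·16 + 0.2870·23 = 11.4080 + 6.6010 ≈ 18.0090
SE_est = SD · √(r(1 − r)) = 8.0000 · √0.2046 ≈ 8.0000 · 0.4524 ≈ 3.6189
CI = 18.0090 ± 1.96 · 3.6189 → [10.9160, 25.1020]

[10.92, 25.10]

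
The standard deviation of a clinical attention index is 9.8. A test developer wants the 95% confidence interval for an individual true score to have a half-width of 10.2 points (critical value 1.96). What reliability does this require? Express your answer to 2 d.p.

Required SEM = 10.2 / 1.96 ≈ 5.2041
r = 1 − (SEM / SD)² = 1 − (5.2041 / 9.8)² ≈ 1 − 0.2820 ≈ 0.7180

0.72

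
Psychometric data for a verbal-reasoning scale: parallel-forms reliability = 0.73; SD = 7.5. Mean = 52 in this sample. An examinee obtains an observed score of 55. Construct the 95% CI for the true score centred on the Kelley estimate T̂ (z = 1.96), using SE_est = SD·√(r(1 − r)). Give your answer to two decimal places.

[47.66, 60.72]

T̂ = 0.7300(55) + 0.2700(52) ≈ 54.1900
SE_est = SD · √(r(1 − r)) = 7.5000 · √0.1971 ≈ 7.5000 · 0.4440 ≈ 3.3297
CI = 54.1900 ± 1.96 · 3.3297 → [47.6638, 60.7162]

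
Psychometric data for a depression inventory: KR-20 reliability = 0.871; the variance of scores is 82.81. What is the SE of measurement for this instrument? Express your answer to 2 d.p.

SD = √82.81 ≈ 9.1000
The standard error of measurement is 9.1000×√(1 − 0.8710) ≈ 9.1000×0.3592 ≈ 3.2684.

3.27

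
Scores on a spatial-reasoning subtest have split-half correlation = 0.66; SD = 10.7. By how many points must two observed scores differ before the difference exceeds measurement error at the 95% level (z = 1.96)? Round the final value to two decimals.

Full-length reliability (Spearman-Brown) = 2(0.66)/(1+0.66) ≈ 0.7952
SEM = 10.7000×√(1 − 0.7952) ≈ 4.8425
SE_diff = SEM × √2 ≈ 4.8425 × 1.4142 ≈ 6.8483
Smallest detectable difference = 1.96×6.8483 ≈ 13.4227

13.42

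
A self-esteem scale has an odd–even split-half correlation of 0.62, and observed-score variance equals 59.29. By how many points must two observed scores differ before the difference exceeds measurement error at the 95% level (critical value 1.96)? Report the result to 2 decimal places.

10.34

σ = 59.29^(1/2) = 7.700
Full-length reliability (Spearman-Brown) = 2(0.62)/(1+0.62) ≃ 0.765
SEM = 7.700 * √(1 − 0.765) = 7.700 * √0.235 ≃ 7.700 * 0.484 ≃ 3.729
SE_diff = SEM * √2 ≃ 3.729 * 1.414 ≃ 5.274
Smallest detectable difference = 1.96*5.274 ≃ 10.337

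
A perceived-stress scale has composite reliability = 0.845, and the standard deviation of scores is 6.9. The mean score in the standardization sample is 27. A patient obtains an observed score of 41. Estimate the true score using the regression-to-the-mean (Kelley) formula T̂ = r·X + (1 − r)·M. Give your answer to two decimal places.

T̂ = r·X + (1 − r)·M = 0.845×41 + 0.155×27 = 34.645 + 4.185 ≈ 38.830

38.83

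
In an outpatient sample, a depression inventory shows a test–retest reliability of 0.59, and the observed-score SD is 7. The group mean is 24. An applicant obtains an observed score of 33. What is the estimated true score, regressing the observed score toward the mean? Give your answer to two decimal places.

29.31

Estimated true score = 0.59000·33 + (1 − 0.59000)·24 ≃ 29.31000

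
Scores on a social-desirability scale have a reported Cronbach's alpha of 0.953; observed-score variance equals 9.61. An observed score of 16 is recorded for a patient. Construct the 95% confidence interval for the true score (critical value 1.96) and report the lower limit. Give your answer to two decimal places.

SD = √9.61 ≈ 3.1000
The standard error of measurement is 3.1000·√(1 − 0.9530) ≈ 3.1000·0.2168 ≈ 0.6721.
Half-width = 1.96·0.6721 ≈ 1.3172
Lower limit = 16 − 1.3172 ≈ 14.6828

14.68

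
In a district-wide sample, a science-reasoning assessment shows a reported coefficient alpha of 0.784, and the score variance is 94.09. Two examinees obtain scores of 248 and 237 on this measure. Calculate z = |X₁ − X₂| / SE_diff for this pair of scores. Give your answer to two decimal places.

SD = √94.09 ≈ 9.70000
SEM = 9.70000 * √(1 − 0.78400) = 9.70000 * √0.21600 ≈ 9.70000 * 0.46476 ≈ 4.50815
Standard error of the difference = 4.50815·√2 ≈ 6.37549
z = |248 − 237| / 6.37549 = 11 / 6.37549 ≈ 1.72536

1.73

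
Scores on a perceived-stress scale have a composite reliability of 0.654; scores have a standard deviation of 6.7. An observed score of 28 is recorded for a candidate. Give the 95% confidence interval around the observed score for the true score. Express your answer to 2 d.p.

SEM = 6.7000 * √(1 − 0.6540) = 6.7000 * √0.3460 ≈ 6.7000 * 0.5882 ≈ 3.9411
1.96 * SEM ≈ 7.7245
Interval: (20.2755, 35.7245)

[20.28, 35.72]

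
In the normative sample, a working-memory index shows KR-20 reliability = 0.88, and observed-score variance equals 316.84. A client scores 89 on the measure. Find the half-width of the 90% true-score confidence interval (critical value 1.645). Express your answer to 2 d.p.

10.14

SD = √316.84 ≈ 17.80000
SEM = 17.80000 * √(1 − 0.88000) = 17.80000 * √0.12000 ≈ 17.80000 * 0.34641 ≈ 6.16610
1.645 * SEM ≈ 10.14324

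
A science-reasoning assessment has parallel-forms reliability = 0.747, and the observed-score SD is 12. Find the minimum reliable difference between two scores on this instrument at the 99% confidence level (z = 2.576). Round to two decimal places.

SEM = 12.00000 × √(1 − 0.74700) = 12.00000 × √0.25300 ≃ 12.00000 × 0.50299 ≃ 6.03589
SE_diff = √2 × SEM ≃ 8.53604
Minimum reliable difference = 2.576 × SE_diff ≃ 2.576 × 8.53604 ≃ 21.98884

21.99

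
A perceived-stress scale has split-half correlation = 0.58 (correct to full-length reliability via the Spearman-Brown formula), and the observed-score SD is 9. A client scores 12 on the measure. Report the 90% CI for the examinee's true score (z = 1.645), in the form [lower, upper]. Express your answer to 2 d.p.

r_full = 2·0.58 / (1 + 0.58) ≈ 0.7342
The standard error of measurement is 9.0000×√(1 − 0.7342) ≈ 9.0000×0.5156 ≈ 4.6402.
Margin = 1.645 × 4.6402 ≈ 7.6332
CI = 12 ± 7.6332 → [4.3668, 19.6332]

[4.37, 19.63]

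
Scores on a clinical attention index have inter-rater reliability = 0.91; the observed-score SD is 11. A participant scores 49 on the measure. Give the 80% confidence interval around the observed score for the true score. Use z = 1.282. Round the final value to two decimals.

[44.77, 53.23]

The standard error of measurement is 11.0000*√(1 − 0.9100) ≈ 11.0000*0.3000 ≈ 3.3000.
Half-width = 1.282*3.3000 ≈ 4.2306
Interval: (44.7694, 53.2306)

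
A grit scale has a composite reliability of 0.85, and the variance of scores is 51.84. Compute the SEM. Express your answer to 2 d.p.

SD = √51.84 = 7.2000
SEM = 7.2000 * √(1 − 0.8500) = 7.2000 * √0.1500 ≈ 7.2000 * 0.3873 ≈ 2.7885

2.79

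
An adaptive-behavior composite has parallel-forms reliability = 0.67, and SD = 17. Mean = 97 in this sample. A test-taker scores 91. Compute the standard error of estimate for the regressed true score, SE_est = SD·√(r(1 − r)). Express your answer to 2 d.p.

7.99

SE_est = SD × √(r(1 − r)) = 17.000 × √0.221 ≈ 17.000 × 0.470 ≈ 7.994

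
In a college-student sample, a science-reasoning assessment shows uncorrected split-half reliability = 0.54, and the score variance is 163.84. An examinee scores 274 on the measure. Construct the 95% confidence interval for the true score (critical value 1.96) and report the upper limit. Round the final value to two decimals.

287.71

SD = √163.84 = 12.8000
r_full = 2·0.54 / (1 + 0.54) ≈ 0.7013
The standard error of measurement is 12.8000*√(1 − 0.7013) ≈ 12.8000*0.5465 ≈ 6.9957.
Half-width = 1.96*6.9957 ≈ 13.7115
Upper bound: 274 + 13.7115 = 287.7115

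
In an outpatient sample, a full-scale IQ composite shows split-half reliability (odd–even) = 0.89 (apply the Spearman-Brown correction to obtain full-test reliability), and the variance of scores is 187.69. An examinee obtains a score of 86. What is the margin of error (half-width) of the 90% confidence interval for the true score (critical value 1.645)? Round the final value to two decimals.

5.44

σ = 187.69^(1/2) = 13.700
Full-length reliability (Spearman-Brown) = 2(0.89)/(1+0.89) ≈ 0.942
The standard error of measurement is 13.700*√(1 − 0.942) ≈ 13.700*0.241 ≈ 3.305.
Half-width = 1.645*3.305 ≈ 5.437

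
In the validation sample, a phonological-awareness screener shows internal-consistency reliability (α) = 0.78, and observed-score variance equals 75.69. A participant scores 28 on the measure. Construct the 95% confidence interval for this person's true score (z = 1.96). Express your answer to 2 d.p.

SD = √75.69 ≈ 8.7000
SEM = 8.7000 · √(1 − 0.7800) = 8.7000 · √0.2200 ≈ 8.7000 · 0.4690 ≈ 4.0807
Half-width = 1.96·4.0807 ≈ 7.9981
CI = 28 ± 7.9981 → [20.0019, 35.9981]

[20.00, 36.00]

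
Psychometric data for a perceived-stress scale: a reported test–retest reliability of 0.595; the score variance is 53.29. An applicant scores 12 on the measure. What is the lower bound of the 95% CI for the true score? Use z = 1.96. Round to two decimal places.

SD = √53.29 ≈ 7.3000
SEM = 7.3000 · √(1 − 0.5950) = 7.3000 · √0.4050 ≈ 7.3000 · 0.6364 ≈ 4.6457
1.96 · SEM ≈ 9.1056
Lower limit = 12 − 9.1056 ≈ 2.8944

2.89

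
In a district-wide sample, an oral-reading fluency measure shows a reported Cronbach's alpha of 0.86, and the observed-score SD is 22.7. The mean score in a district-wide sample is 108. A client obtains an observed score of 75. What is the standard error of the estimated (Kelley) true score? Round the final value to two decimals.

SE_est = SD * √(r(1 − r)) = 22.7000 * √0.1204 ≃ 22.7000 * 0.3470 ≃ 7.8766

7.88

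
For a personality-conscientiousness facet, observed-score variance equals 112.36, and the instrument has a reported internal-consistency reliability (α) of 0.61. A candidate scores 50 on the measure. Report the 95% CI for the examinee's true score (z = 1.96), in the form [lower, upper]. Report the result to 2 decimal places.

σ = 112.36^(1/2) = 10.6000
SEM = 10.6000 · √(1 − 0.6100) = 10.6000 · √0.3900 ≈ 10.6000 · 0.6245 ≈ 6.6197
Margin = 1.96 · 6.6197 ≈ 12.9746
Interval: (37.0254, 62.9746)

[37.03, 62.97]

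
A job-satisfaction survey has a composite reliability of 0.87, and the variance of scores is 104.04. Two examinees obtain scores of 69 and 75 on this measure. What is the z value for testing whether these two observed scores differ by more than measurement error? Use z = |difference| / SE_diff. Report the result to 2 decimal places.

σ = 104.04^(1/2) = 10.2000
SEM = 10.2000 × √(1 − 0.8700) = 10.2000 × √0.1300 ≈ 10.2000 × 0.3606 ≈ 3.6777
SE_diff = SEM × √2 ≈ 3.6777 × 1.4142 ≈ 5.2010
z = 6 / 5.2010 ≈ 1.1536

1.15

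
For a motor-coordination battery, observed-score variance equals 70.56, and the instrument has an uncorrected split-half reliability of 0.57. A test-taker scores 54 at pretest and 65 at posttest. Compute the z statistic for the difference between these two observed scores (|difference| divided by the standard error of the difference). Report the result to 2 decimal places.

SD = √70.56 ≈ 8.4000
Spearman-Brown: r = 2(0.57) / (1 + 0.57) = 1.1400 / 1.5700 ≈ 0.7261
SEM = 8.4000*√(1 − 0.7261) ≈ 4.3961
SE_diff = √2 * SEM ≈ 6.2170
z = 11 / 6.2170 ≈ 1.7694

1.77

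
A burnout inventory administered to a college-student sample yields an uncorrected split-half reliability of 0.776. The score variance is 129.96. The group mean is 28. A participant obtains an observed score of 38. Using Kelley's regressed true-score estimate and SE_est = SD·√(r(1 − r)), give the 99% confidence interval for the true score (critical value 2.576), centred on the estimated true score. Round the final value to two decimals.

SD = √129.96 ≈ 11.400
r_full = 2·0.776 / (1 + 0.776) ≈ 0.874
T̂ = r·X + (1 − r)·M = 0.874×38 + 0.126×28 ≈ 33.207 + 3.532 ≈ 36.739
SE_est = 11.400·√[r(1 − r)] ≈ 3.785
CI = 36.739 ± 2.576 × 3.785 → [26.989, 46.488]

[26.99, 46.49]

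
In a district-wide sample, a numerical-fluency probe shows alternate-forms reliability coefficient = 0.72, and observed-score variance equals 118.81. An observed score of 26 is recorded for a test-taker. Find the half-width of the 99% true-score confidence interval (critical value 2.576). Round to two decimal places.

14.86

SD = √118.81 = 10.9000
SEM = 10.9000 × √(1 − 0.7200) = 10.9000 × √0.2800 ≈ 10.9000 × 0.5292 ≈ 5.7677
Margin = 2.576 × 5.7677 ≈ 14.8577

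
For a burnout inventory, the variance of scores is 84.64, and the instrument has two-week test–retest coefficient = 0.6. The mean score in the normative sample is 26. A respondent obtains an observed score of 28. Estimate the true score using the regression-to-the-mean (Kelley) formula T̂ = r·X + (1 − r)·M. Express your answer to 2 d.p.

27.20

T̂ = r·X + (1 − r)·M = 0.60000*28 + 0.40000*26 = 16.80000 + 10.40000 ≈ 27.20000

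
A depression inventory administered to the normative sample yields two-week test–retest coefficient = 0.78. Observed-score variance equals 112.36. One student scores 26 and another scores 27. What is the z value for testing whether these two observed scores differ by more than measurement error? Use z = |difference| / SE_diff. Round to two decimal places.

σ = 112.36^(1/2) = 10.600
SEM = 10.600·√(1 − 0.780) ≈ 4.972
SE_diff = SEM · √2 ≈ 4.972 · 1.414 ≈ 7.031
z = |26 − 27| / 7.031 = 1 / 7.031 ≈ 0.142

0.14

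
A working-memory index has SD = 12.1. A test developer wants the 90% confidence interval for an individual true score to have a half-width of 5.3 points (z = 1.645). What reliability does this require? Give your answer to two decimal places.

0.93

Required SEM = 5.3 / 1.645 ≃ 3.222
r = 1 − (SEM / SD)² = 1 − (3.222 / 12.1)² ≃ 1 − 0.071 ≃ 0.929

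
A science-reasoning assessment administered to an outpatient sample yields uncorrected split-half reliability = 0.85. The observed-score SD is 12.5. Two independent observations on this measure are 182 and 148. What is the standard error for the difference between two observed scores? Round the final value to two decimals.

Spearman-Brown: r = 2(0.85) / (1 + 0.85) = 1.70000 / 1.85000 ≃ 0.91892
The standard error of measurement is 12.50000*√(1 − 0.91892) ≃ 12.50000*0.28475 ≃ 3.55934.
SE_diff = √2 * SEM ≃ 5.03367

5.03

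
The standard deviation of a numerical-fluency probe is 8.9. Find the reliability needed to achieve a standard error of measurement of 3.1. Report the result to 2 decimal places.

0.88

r = 1 − (SEM / SD)² = 1 − (3.1000 / 8.9)² ≈ 1 − 0.1213 ≈ 0.8787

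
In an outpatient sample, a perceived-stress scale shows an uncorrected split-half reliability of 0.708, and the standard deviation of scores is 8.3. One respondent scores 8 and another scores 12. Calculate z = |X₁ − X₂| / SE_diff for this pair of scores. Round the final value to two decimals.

Spearman-Brown: r = 2(0.708) / (1 + 0.708) = 1.416 / 1.708 ≈ 0.829
SEM = 8.300 * √(1 − 0.829) = 8.300 * √0.171 ≈ 8.300 * 0.413 ≈ 3.432
SE_diff = √2 * SEM ≈ 4.853
z = 4 / 4.853 ≈ 0.824

0.82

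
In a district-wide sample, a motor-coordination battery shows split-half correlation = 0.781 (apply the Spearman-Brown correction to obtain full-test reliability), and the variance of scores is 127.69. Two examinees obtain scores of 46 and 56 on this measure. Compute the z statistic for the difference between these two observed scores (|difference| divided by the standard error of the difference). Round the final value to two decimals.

1.78

SD = √127.69 ≃ 11.30000
Full-length reliability (Spearman-Brown) = 2(0.781)/(1+0.781) ≃ 0.87704
SEM = 11.30000 * √(1 − 0.87704) = 11.30000 * √0.12296 ≃ 11.30000 * 0.35066 ≃ 3.96249
SE_diff = √2 * SEM ≃ 5.60381
z = |46 − 56| / 5.60381 = 10 / 5.60381 ≃ 1.78450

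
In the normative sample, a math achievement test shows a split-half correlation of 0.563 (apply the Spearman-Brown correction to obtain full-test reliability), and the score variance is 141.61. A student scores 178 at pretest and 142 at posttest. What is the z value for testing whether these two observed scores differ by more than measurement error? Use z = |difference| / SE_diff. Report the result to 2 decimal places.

SD = √141.61 ≈ 11.9000
Full-length reliability (Spearman-Brown) = 2(0.563)/(1+0.563) ≈ 0.7204
SEM = 11.9000 · √(1 − 0.7204) = 11.9000 · √0.2796 ≈ 11.9000 · 0.5288 ≈ 6.2923
SE_diff = SEM · √2 ≈ 6.2923 · 1.4142 ≈ 8.8986
z = 36 / 8.8986 ≈ 4.0456

4.05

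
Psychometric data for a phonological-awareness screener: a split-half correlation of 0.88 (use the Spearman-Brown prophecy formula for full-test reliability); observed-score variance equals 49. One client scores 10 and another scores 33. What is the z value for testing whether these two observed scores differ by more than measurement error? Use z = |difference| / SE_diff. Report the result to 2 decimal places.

SD = √49 ≈ 7.0000
r_full = 2·0.88 / (1 + 0.88) ≈ 0.9362
The standard error of measurement is 7.0000*√(1 − 0.9362) ≈ 7.0000*0.2526 ≈ 1.7685.
SE_diff = SEM * √2 ≈ 1.7685 * 1.4142 ≈ 2.5011
z = |10 − 33| / 2.5011 = 23 / 2.5011 ≈ 9.1961

9.20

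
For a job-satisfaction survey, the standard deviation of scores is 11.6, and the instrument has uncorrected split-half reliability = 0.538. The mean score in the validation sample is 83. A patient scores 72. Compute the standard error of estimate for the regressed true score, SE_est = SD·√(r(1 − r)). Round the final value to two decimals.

Spearman-Brown: r = 2(0.538) / (1 + 0.538) = 1.076 / 1.538 ≈ 0.700
SE_est = 11.600*√(0.700*0.300) ≈ 5.318

5.32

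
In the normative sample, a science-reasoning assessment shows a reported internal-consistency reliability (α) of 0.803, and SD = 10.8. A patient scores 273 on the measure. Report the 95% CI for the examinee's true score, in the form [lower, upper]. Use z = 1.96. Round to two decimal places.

SEM = 10.80000 × √(1 − 0.80300) = 10.80000 × √0.19700 ≈ 10.80000 × 0.44385 ≈ 4.79355
Margin = 1.96 × 4.79355 ≈ 9.39535
CI = 273 ± 9.39535 → [263.60465, 282.39535]

[263.60, 282.40]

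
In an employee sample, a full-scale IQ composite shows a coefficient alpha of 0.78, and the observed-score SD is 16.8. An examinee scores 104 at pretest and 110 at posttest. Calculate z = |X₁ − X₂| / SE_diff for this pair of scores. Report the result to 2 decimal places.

SEM = 16.800 · √(1 − 0.780) = 16.800 · √0.220 ≈ 16.800 · 0.469 ≈ 7.880
SE_diff = √2 · SEM ≈ 11.144
z = 6 / 11.144 ≈ 0.538

0.54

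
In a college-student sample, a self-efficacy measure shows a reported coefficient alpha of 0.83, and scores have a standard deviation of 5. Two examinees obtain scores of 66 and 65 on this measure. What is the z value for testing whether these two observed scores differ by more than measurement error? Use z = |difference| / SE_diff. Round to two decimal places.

The standard error of measurement is 5.0000×√(1 − 0.8300) ≈ 5.0000×0.4123 ≈ 2.0616.
SE_diff = √2 × SEM ≈ 2.9155
z = 1 / 2.9155 ≈ 0.3430

0.34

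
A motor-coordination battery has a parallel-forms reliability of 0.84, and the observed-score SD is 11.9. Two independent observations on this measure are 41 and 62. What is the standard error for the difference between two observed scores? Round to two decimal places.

6.73

SEM = 11.900 × √(1 − 0.840) = 11.900 × √0.160 ≈ 11.900 × 0.400 ≈ 4.760
Standard error of the difference = 4.760·√2 ≈ 6.732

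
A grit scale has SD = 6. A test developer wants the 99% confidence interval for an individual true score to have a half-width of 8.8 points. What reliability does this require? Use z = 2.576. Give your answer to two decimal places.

0.68

Required SEM = 8.8 / 2.576 ≈ 3.4161
r = 1 − (3.4161/6)² ≈ 1 − 0.3242 ≈ 0.6758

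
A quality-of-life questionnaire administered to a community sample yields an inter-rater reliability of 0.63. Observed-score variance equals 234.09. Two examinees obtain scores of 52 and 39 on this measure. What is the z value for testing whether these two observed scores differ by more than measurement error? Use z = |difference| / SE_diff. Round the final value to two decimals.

σ = 234.09^(1/2) = 15.300
SEM = 15.300 × √(1 − 0.630) = 15.300 × √0.370 ≈ 15.300 × 0.608 ≈ 9.307
SE_diff = √2 × SEM ≈ 13.162
z = 13 / 13.162 ≈ 0.988

0.99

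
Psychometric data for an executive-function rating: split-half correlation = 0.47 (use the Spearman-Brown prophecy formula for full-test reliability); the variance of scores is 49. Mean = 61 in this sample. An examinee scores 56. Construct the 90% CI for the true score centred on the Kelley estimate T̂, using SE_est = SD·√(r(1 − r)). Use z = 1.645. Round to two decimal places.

SD = √49 = 7.000
r_full = 2·0.47 / (1 + 0.47) ≈ 0.639
T̂ = 0.639(56) + 0.361(61) ≈ 57.803
SE_est = 7.000·√[r(1 − r)] ≈ 3.361
90% CI: 57.803 ± 5.529 ≈ (52.274, 63.332)

[52.27, 63.33]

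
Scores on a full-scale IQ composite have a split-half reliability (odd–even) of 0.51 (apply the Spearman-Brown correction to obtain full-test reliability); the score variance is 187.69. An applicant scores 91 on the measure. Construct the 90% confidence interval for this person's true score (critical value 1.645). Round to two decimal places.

[78.16, 103.84]

SD = √187.69 = 13.700
Spearman-Brown: r = 2(0.51) / (1 + 0.51) = 1.020 / 1.510 ≃ 0.675
The standard error of measurement is 13.700·√(1 − 0.675) ≃ 13.700·0.570 ≃ 7.804.
Margin = 1.645 · 7.804 ≃ 12.838
Interval: (78.162, 103.838)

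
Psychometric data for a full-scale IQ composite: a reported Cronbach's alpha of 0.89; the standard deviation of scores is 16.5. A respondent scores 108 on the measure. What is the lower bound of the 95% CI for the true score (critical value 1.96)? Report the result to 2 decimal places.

97.27

SEM = 16.5000 * √(1 − 0.8900) = 16.5000 * √0.1100 ≈ 16.5000 * 0.3317 ≈ 5.4724
Half-width = 1.96*5.4724 ≈ 10.7260
Lower bound: 108 − 10.7260 = 97.2740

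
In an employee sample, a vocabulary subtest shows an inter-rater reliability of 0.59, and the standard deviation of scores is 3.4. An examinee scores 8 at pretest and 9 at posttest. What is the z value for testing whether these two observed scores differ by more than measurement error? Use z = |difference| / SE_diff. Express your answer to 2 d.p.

SEM = 3.4000 · √(1 − 0.5900) = 3.4000 · √0.4100 ≃ 3.4000 · 0.6403 ≃ 2.1771
SE_diff = √2 · SEM ≃ 3.0788
z = 1 / 3.0788 ≃ 0.3248

0.32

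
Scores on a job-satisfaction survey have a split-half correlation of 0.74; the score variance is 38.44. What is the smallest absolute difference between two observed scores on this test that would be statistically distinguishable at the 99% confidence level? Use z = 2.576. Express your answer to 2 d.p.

SD = √38.44 = 6.2000
Full-length reliability (Spearman-Brown) = 2(0.74)/(1+0.74) ≈ 0.8506
SEM = 6.2000*√(1 − 0.8506) ≈ 2.3966
SE_diff = SEM * √2 ≈ 2.3966 * 1.4142 ≈ 3.3894
Minimum reliable difference = 2.576 * SE_diff ≈ 2.576 * 3.3894 ≈ 8.7310

8.73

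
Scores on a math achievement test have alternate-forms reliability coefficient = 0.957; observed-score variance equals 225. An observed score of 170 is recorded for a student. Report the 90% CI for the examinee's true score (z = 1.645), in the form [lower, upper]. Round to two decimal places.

σ = 225^(1/2) = 15.00000
The standard error of measurement is 15.00000×√(1 − 0.95700) ≃ 15.00000×0.20736 ≃ 3.11047.
Margin = 1.645 × 3.11047 ≃ 5.11672
90% CI: 170 ± 5.11672 = [164.88328, 175.11672]

[164.88, 175.12]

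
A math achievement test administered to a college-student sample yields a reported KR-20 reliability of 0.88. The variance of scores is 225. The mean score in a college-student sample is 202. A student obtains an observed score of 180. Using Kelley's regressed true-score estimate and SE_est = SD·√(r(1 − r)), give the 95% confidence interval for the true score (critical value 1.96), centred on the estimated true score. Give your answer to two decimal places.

SD = √225 ≈ 15.0000
Estimated true score = 0.8800×180 + (1 − 0.8800)×202 ≈ 182.6400
SE_est = SD × √(r(1 − r)) = 15.0000 × √0.1056 ≈ 15.0000 × 0.3250 ≈ 4.8744
CI = 182.6400 ± 1.96 × 4.8744 → [173.0861, 192.1939]

[173.09, 192.19]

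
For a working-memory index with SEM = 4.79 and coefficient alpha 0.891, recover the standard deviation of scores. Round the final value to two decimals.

14.51

σ = SEM·(1 − r)^(−1/2) ≈ 4.79·3.0289 ≈ 14.5085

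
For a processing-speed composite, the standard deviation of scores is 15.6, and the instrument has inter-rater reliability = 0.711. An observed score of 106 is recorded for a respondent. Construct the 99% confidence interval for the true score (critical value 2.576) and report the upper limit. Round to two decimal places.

127.60

The standard error of measurement is 15.600*√(1 − 0.711) ≃ 15.600*0.538 ≃ 8.386.
Half-width = 2.576*8.386 ≃ 21.603
Upper limit = 106 + 21.603 ≃ 127.603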